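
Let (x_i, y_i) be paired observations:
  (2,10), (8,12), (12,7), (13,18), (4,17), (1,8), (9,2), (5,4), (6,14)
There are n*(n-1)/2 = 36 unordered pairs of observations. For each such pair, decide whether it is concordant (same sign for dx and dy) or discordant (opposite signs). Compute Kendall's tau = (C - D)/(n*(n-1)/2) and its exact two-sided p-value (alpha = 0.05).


Step 1: Enumerate the 36 unordered pairs (i,j) with i<j and classify each by sign(x_j-x_i) * sign(y_j-y_i).
  (1,2):dx=+6,dy=+2->C; (1,3):dx=+10,dy=-3->D; (1,4):dx=+11,dy=+8->C; (1,5):dx=+2,dy=+7->C
  (1,6):dx=-1,dy=-2->C; (1,7):dx=+7,dy=-8->D; (1,8):dx=+3,dy=-6->D; (1,9):dx=+4,dy=+4->C
  (2,3):dx=+4,dy=-5->D; (2,4):dx=+5,dy=+6->C; (2,5):dx=-4,dy=+5->D; (2,6):dx=-7,dy=-4->C
  (2,7):dx=+1,dy=-10->D; (2,8):dx=-3,dy=-8->C; (2,9):dx=-2,dy=+2->D; (3,4):dx=+1,dy=+11->C
  (3,5):dx=-8,dy=+10->D; (3,6):dx=-11,dy=+1->D; (3,7):dx=-3,dy=-5->C; (3,8):dx=-7,dy=-3->C
  (3,9):dx=-6,dy=+7->D; (4,5):dx=-9,dy=-1->C; (4,6):dx=-12,dy=-10->C; (4,7):dx=-4,dy=-16->C
  (4,8):dx=-8,dy=-14->C; (4,9):dx=-7,dy=-4->C; (5,6):dx=-3,dy=-9->C; (5,7):dx=+5,dy=-15->D
  (5,8):dx=+1,dy=-13->D; (5,9):dx=+2,dy=-3->D; (6,7):dx=+8,dy=-6->D; (6,8):dx=+4,dy=-4->D
  (6,9):dx=+5,dy=+6->C; (7,8):dx=-4,dy=+2->D; (7,9):dx=-3,dy=+12->D; (8,9):dx=+1,dy=+10->C
Step 2: C = 19, D = 17, total pairs = 36.
Step 3: tau = (C - D)/(n(n-1)/2) = (19 - 17)/36 = 0.055556.
Step 4: Exact two-sided p-value (enumerate n! = 362880 permutations of y under H0): p = 0.919455.
Step 5: alpha = 0.05. fail to reject H0.

tau_b = 0.0556 (C=19, D=17), p = 0.919455, fail to reject H0.


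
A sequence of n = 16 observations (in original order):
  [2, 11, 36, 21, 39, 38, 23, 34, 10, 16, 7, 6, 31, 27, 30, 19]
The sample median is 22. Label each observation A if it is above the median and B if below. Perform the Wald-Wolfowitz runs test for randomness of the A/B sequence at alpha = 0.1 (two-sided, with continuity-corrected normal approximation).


Step 1: Compute median = 22; label A = above, B = below.
Labels in order: BBABAAAABBBBAAAB  (n_A = 8, n_B = 8)
Step 2: Count runs R = 7.
Step 3: Under H0 (random ordering), E[R] = 2*n_A*n_B/(n_A+n_B) + 1 = 2*8*8/16 + 1 = 9.0000.
        Var[R] = 2*n_A*n_B*(2*n_A*n_B - n_A - n_B) / ((n_A+n_B)^2 * (n_A+n_B-1)) = 14336/3840 = 3.7333.
        SD[R] = 1.9322.
Step 4: Continuity-corrected z = (R + 0.5 - E[R]) / SD[R] = (7 + 0.5 - 9.0000) / 1.9322 = -0.7763.
Step 5: Two-sided p-value via normal approximation = 2*(1 - Phi(|z|)) = 0.437558.
Step 6: alpha = 0.1. fail to reject H0.

R = 7, z = -0.7763, p = 0.437558, fail to reject H0.


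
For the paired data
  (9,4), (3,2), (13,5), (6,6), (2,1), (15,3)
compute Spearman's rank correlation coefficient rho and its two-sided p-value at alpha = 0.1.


Step 1: Rank x and y separately (midranks; no ties here).
rank(x): 9->4, 3->2, 13->5, 6->3, 2->1, 15->6
rank(y): 4->4, 2->2, 5->5, 6->6, 1->1, 3->3
Step 2: d_i = R_x(i) - R_y(i); compute d_i^2.
  (4-4)^2=0, (2-2)^2=0, (5-5)^2=0, (3-6)^2=9, (1-1)^2=0, (6-3)^2=9
sum(d^2) = 18.
Step 3: rho = 1 - 6*18 / (6*(6^2 - 1)) = 1 - 108/210 = 0.485714.
Step 4: Under H0, t = rho * sqrt((n-2)/(1-rho^2)) = 1.1113 ~ t(4).
Step 5: Two-sided p-value from the t-distribution with 4 df = 0.328723.
Step 6: alpha = 0.1. fail to reject H0.

rho = 0.4857, p = 0.328723, fail to reject H0 at alpha = 0.1.


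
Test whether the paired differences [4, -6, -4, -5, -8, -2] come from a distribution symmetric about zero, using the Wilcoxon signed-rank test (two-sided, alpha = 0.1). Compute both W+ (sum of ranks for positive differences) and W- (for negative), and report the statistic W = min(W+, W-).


Step 1: Drop any zero differences (none here) and take |d_i|.
|d| = [4, 6, 4, 5, 8, 2]
Step 2: Midrank |d_i| (ties get averaged ranks).
ranks: |4|->2.5, |6|->5, |4|->2.5, |5|->4, |8|->6, |2|->1
Step 3: Attach original signs; sum ranks with positive sign and with negative sign.
W+ = 2.5 = 2.5
W- = 5 + 2.5 + 4 + 6 + 1 = 18.5
(Check: W+ + W- = 21 should equal n(n+1)/2 = 21.)
Step 4: Test statistic W = min(W+, W-) = 2.5.
Step 5: Ties in |d|, so use the tie-corrected normal approximation.
        E[W] = n(n+1)/4 = 6*7/4 = 10.5.
        Tie groups: |d|=4 (t=2); sum(t^3 - t) = 6.
        Var[W] = n(n+1)(2n+1)/24 - sum(t^3-t)/48 = 546/24 - 6/48 = 22.625.
        z = (W - E[W]) / sqrt(Var[W]) = (2.5 - 10.5) / 4.7566 = -1.6819.
        Two-sided p = 2*Phi(z) = 0.092592.
Step 6: alpha = 0.1. reject H0.

W+ = 2.5, W- = 18.5, W = min = 2.5, p = 0.092592, reject H0.


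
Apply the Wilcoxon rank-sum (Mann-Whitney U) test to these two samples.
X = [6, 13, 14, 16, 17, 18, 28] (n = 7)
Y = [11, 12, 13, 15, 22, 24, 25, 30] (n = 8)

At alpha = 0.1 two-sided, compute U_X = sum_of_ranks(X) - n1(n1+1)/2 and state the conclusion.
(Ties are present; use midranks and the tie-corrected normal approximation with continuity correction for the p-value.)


Step 1: Combine and sort all 15 observations; assign midranks.
sorted (value, group): (6,X), (11,Y), (12,Y), (13,X), (13,Y), (14,X), (15,Y), (16,X), (17,X), (18,X), (22,Y), (24,Y), (25,Y), (28,X), (30,Y)
ranks: 6->1, 11->2, 12->3, 13->4.5, 13->4.5, 14->6, 15->7, 16->8, 17->9, 18->10, 22->11, 24->12, 25->13, 28->14, 30->15
Step 2: Rank sum for X: R1 = 1 + 4.5 + 6 + 8 + 9 + 10 + 14 = 52.5.
Step 3: U_X = R1 - n1(n1+1)/2 = 52.5 - 7*8/2 = 52.5 - 28 = 24.5.
       U_Y = n1*n2 - U_X = 56 - 24.5 = 31.5.
Step 4: Ties are present, so use the tie-corrected normal approximation (with continuity correction) for the p-value.
Step 5: p-value = 0.728221; compare to alpha = 0.1. fail to reject H0.

U_X = 24.5, p = 0.728221, fail to reject H0 at alpha = 0.1.


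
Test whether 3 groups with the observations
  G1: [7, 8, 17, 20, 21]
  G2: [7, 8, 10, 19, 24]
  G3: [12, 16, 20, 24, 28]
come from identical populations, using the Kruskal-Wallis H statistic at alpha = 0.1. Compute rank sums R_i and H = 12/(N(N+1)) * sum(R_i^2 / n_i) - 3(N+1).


Step 1: Combine all N = 15 observations and assign midranks.
sorted (value, group, rank): (7,G1,1.5), (7,G2,1.5), (8,G1,3.5), (8,G2,3.5), (10,G2,5), (12,G3,6), (16,G3,7), (17,G1,8), (19,G2,9), (20,G1,10.5), (20,G3,10.5), (21,G1,12), (24,G2,13.5), (24,G3,13.5), (28,G3,15)
Step 2: Sum ranks within each group.
R_1 = 35.5 (n_1 = 5)
R_2 = 32.5 (n_2 = 5)
R_3 = 52 (n_3 = 5)
Step 3: H = 12/(N(N+1)) * sum(R_i^2/n_i) - 3(N+1)
     = 12/(15*16) * (35.5^2/5 + 32.5^2/5 + 52^2/5) - 3*16
     = 0.050000 * 1004.1 - 48
     = 2.205000.
Step 4: Ties present; correction factor C = 1 - 24/(15^3 - 15) = 0.992857. Corrected H = 2.205000 / 0.992857 = 2.220863.
Step 5: Under H0, H ~ chi^2(2); p-value = 0.329417.
Step 6: alpha = 0.1. fail to reject H0.

H = 2.2209, df = 2, p = 0.329417, fail to reject H0.


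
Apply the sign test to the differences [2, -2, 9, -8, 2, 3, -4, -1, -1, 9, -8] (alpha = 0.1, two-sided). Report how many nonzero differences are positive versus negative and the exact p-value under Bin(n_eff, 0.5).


Step 1: Discard zero differences. Original n = 11; n_eff = number of nonzero differences = 11.
Nonzero differences (with sign): +2, -2, +9, -8, +2, +3, -4, -1, -1, +9, -8
Step 2: Count signs: positive = 5, negative = 6.
Step 3: Under H0: P(positive) = 0.5, so the number of positives S ~ Bin(11, 0.5).
Step 4: Two-sided exact p-value = sum of Bin(11,0.5) probabilities at or below the observed probability = 1.000000.
Step 5: alpha = 0.1. fail to reject H0.

n_eff = 11, pos = 5, neg = 6, p = 1.000000, fail to reject H0.


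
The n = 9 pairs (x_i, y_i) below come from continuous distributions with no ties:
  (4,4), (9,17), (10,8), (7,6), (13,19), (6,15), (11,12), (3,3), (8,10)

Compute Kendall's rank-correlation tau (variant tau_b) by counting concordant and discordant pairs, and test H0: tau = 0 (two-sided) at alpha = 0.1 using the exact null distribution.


Step 1: Enumerate the 36 unordered pairs (i,j) with i<j and classify each by sign(x_j-x_i) * sign(y_j-y_i).
  (1,2):dx=+5,dy=+13->C; (1,3):dx=+6,dy=+4->C; (1,4):dx=+3,dy=+2->C; (1,5):dx=+9,dy=+15->C
  (1,6):dx=+2,dy=+11->C; (1,7):dx=+7,dy=+8->C; (1,8):dx=-1,dy=-1->C; (1,9):dx=+4,dy=+6->C
  (2,3):dx=+1,dy=-9->D; (2,4):dx=-2,dy=-11->C; (2,5):dx=+4,dy=+2->C; (2,6):dx=-3,dy=-2->C
  (2,7):dx=+2,dy=-5->D; (2,8):dx=-6,dy=-14->C; (2,9):dx=-1,dy=-7->C; (3,4):dx=-3,dy=-2->C
  (3,5):dx=+3,dy=+11->C; (3,6):dx=-4,dy=+7->D; (3,7):dx=+1,dy=+4->C; (3,8):dx=-7,dy=-5->C
  (3,9):dx=-2,dy=+2->D; (4,5):dx=+6,dy=+13->C; (4,6):dx=-1,dy=+9->D; (4,7):dx=+4,dy=+6->C
  (4,8):dx=-4,dy=-3->C; (4,9):dx=+1,dy=+4->C; (5,6):dx=-7,dy=-4->C; (5,7):dx=-2,dy=-7->C
  (5,8):dx=-10,dy=-16->C; (5,9):dx=-5,dy=-9->C; (6,7):dx=+5,dy=-3->D; (6,8):dx=-3,dy=-12->C
  (6,9):dx=+2,dy=-5->D; (7,8):dx=-8,dy=-9->C; (7,9):dx=-3,dy=-2->C; (8,9):dx=+5,dy=+7->C
Step 2: C = 29, D = 7, total pairs = 36.
Step 3: tau = (C - D)/(n(n-1)/2) = (29 - 7)/36 = 0.611111.
Step 4: Exact two-sided p-value (enumerate n! = 362880 permutations of y under H0): p = 0.024741.
Step 5: alpha = 0.1. reject H0.

tau_b = 0.6111 (C=29, D=7), p = 0.024741, reject H0.


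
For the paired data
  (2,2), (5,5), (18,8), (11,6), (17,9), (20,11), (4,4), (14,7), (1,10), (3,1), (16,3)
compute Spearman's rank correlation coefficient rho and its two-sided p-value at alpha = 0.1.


Step 1: Rank x and y separately (midranks; no ties here).
rank(x): 2->2, 5->5, 18->10, 11->6, 17->9, 20->11, 4->4, 14->7, 1->1, 3->3, 16->8
rank(y): 2->2, 5->5, 8->8, 6->6, 9->9, 11->11, 4->4, 7->7, 10->10, 1->1, 3->3
Step 2: d_i = R_x(i) - R_y(i); compute d_i^2.
  (2-2)^2=0, (5-5)^2=0, (10-8)^2=4, (6-6)^2=0, (9-9)^2=0, (11-11)^2=0, (4-4)^2=0, (7-7)^2=0, (1-10)^2=81, (3-1)^2=4, (8-3)^2=25
sum(d^2) = 114.
Step 3: rho = 1 - 6*114 / (11*(11^2 - 1)) = 1 - 684/1320 = 0.481818.
Step 4: Under H0, t = rho * sqrt((n-2)/(1-rho^2)) = 1.6496 ~ t(9).
Step 5: Two-sided p-value from the t-distribution with 9 df = 0.133434.
Step 6: alpha = 0.1. fail to reject H0.

rho = 0.4818, p = 0.133434, fail to reject H0 at alpha = 0.1.


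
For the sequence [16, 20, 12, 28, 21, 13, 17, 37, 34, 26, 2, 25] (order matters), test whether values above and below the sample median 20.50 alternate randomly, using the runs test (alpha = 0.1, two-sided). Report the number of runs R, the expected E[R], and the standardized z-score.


Step 1: Compute median = 20.50; label A = above, B = below.
Labels in order: BBBAABBAAABA  (n_A = 6, n_B = 6)
Step 2: Count runs R = 6.
Step 3: Under H0 (random ordering), E[R] = 2*n_A*n_B/(n_A+n_B) + 1 = 2*6*6/12 + 1 = 7.0000.
        Var[R] = 2*n_A*n_B*(2*n_A*n_B - n_A - n_B) / ((n_A+n_B)^2 * (n_A+n_B-1)) = 4320/1584 = 2.7273.
        SD[R] = 1.6514.
Step 4: Continuity-corrected z = (R + 0.5 - E[R]) / SD[R] = (6 + 0.5 - 7.0000) / 1.6514 = -0.3028.
Step 5: Two-sided p-value via normal approximation = 2*(1 - Phi(|z|)) = 0.762069.
Step 6: alpha = 0.1. fail to reject H0.

R = 6, z = -0.3028, p = 0.762069, fail to reject H0.


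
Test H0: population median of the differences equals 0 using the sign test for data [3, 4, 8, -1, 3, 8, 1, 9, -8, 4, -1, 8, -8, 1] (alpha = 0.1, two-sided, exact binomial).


Step 1: Discard zero differences. Original n = 14; n_eff = number of nonzero differences = 14.
Nonzero differences (with sign): +3, +4, +8, -1, +3, +8, +1, +9, -8, +4, -1, +8, -8, +1
Step 2: Count signs: positive = 10, negative = 4.
Step 3: Under H0: P(positive) = 0.5, so the number of positives S ~ Bin(14, 0.5).
Step 4: Two-sided exact p-value = sum of Bin(14,0.5) probabilities at or below the observed probability = 0.179565.
Step 5: alpha = 0.1. fail to reject H0.

n_eff = 14, pos = 10, neg = 4, p = 0.179565, fail to reject H0.


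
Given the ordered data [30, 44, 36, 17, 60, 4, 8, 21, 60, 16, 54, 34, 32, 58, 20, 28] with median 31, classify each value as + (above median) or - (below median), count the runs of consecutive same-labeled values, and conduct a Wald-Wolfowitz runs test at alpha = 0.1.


Step 1: Compute median = 31; label A = above, B = below.
Labels in order: BAABABBBABAAAABB  (n_A = 8, n_B = 8)
Step 2: Count runs R = 9.
Step 3: Under H0 (random ordering), E[R] = 2*n_A*n_B/(n_A+n_B) + 1 = 2*8*8/16 + 1 = 9.0000.
        Var[R] = 2*n_A*n_B*(2*n_A*n_B - n_A - n_B) / ((n_A+n_B)^2 * (n_A+n_B-1)) = 14336/3840 = 3.7333.
        SD[R] = 1.9322.
Step 4: R = E[R], so z = 0 with no continuity correction.
Step 5: Two-sided p-value via normal approximation = 2*(1 - Phi(|z|)) = 1.000000.
Step 6: alpha = 0.1. fail to reject H0.

R = 9, z = 0.0000, p = 1.000000, fail to reject H0.


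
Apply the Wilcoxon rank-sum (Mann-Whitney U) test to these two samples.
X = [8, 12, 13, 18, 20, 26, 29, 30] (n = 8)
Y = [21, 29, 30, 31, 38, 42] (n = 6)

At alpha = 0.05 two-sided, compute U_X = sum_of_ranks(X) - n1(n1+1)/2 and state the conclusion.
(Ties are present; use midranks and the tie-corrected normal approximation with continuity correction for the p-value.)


Step 1: Combine and sort all 14 observations; assign midranks.
sorted (value, group): (8,X), (12,X), (13,X), (18,X), (20,X), (21,Y), (26,X), (29,X), (29,Y), (30,X), (30,Y), (31,Y), (38,Y), (42,Y)
ranks: 8->1, 12->2, 13->3, 18->4, 20->5, 21->6, 26->7, 29->8.5, 29->8.5, 30->10.5, 30->10.5, 31->12, 38->13, 42->14
Step 2: Rank sum for X: R1 = 1 + 2 + 3 + 4 + 5 + 7 + 8.5 + 10.5 = 41.
Step 3: U_X = R1 - n1(n1+1)/2 = 41 - 8*9/2 = 41 - 36 = 5.
       U_Y = n1*n2 - U_X = 48 - 5 = 43.
Step 4: Ties are present, so use the tie-corrected normal approximation (with continuity correction) for the p-value.
Step 5: p-value = 0.016684; compare to alpha = 0.05. reject H0.

U_X = 5, p = 0.016684, reject H0 at alpha = 0.05.


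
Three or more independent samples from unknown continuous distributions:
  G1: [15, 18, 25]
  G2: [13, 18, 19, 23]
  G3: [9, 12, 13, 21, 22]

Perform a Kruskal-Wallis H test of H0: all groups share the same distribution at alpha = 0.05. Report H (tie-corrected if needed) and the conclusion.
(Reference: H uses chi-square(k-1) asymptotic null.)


Step 1: Combine all N = 12 observations and assign midranks.
sorted (value, group, rank): (9,G3,1), (12,G3,2), (13,G2,3.5), (13,G3,3.5), (15,G1,5), (18,G1,6.5), (18,G2,6.5), (19,G2,8), (21,G3,9), (22,G3,10), (23,G2,11), (25,G1,12)
Step 2: Sum ranks within each group.
R_1 = 23.5 (n_1 = 3)
R_2 = 29 (n_2 = 4)
R_3 = 25.5 (n_3 = 5)
Step 3: H = 12/(N(N+1)) * sum(R_i^2/n_i) - 3(N+1)
     = 12/(12*13) * (23.5^2/3 + 29^2/4 + 25.5^2/5) - 3*13
     = 0.076923 * 524.383 - 39
     = 1.337179.
Step 4: Ties present; correction factor C = 1 - 12/(12^3 - 12) = 0.993007. Corrected H = 1.337179 / 0.993007 = 1.346596.
Step 5: Under H0, H ~ chi^2(2); p-value = 0.510024.
Step 6: alpha = 0.05. fail to reject H0.

H = 1.3466, df = 2, p = 0.510024, fail to reject H0.


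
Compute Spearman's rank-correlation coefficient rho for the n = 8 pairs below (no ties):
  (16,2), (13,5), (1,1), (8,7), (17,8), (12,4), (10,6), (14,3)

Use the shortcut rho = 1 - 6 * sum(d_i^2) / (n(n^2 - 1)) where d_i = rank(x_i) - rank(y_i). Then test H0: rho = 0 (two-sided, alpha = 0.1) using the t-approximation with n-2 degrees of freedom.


Step 1: Rank x and y separately (midranks; no ties here).
rank(x): 16->7, 13->5, 1->1, 8->2, 17->8, 12->4, 10->3, 14->6
rank(y): 2->2, 5->5, 1->1, 7->7, 8->8, 4->4, 6->6, 3->3
Step 2: d_i = R_x(i) - R_y(i); compute d_i^2.
  (7-2)^2=25, (5-5)^2=0, (1-1)^2=0, (2-7)^2=25, (8-8)^2=0, (4-4)^2=0, (3-6)^2=9, (6-3)^2=9
sum(d^2) = 68.
Step 3: rho = 1 - 6*68 / (8*(8^2 - 1)) = 1 - 408/504 = 0.190476.
Step 4: Under H0, t = rho * sqrt((n-2)/(1-rho^2)) = 0.4753 ~ t(6).
Step 5: Two-sided p-value from the t-distribution with 6 df = 0.651401.
Step 6: alpha = 0.1. fail to reject H0.

rho = 0.1905, p = 0.651401, fail to reject H0 at alpha = 0.1.


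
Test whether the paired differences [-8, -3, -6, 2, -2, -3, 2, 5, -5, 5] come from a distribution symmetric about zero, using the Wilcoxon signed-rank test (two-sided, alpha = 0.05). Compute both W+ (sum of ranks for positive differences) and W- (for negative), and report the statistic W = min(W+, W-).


Step 1: Drop any zero differences (none here) and take |d_i|.
|d| = [8, 3, 6, 2, 2, 3, 2, 5, 5, 5]
Step 2: Midrank |d_i| (ties get averaged ranks).
ranks: |8|->10, |3|->4.5, |6|->9, |2|->2, |2|->2, |3|->4.5, |2|->2, |5|->7, |5|->7, |5|->7
Step 3: Attach original signs; sum ranks with positive sign and with negative sign.
W+ = 2 + 2 + 7 + 7 = 18
W- = 10 + 4.5 + 9 + 2 + 4.5 + 7 = 37
(Check: W+ + W- = 55 should equal n(n+1)/2 = 55.)
Step 4: Test statistic W = min(W+, W-) = 18.
Step 5: Ties in |d|, so use the tie-corrected normal approximation.
        E[W] = n(n+1)/4 = 10*11/4 = 27.5.
        Tie groups: |d|=2 (t=3), |d|=3 (t=2), |d|=5 (t=3); sum(t^3 - t) = 54.
        Var[W] = n(n+1)(2n+1)/24 - sum(t^3-t)/48 = 2310/24 - 54/48 = 95.125.
        z = (W - E[W]) / sqrt(Var[W]) = (18 - 27.5) / 9.7532 = -0.9740.
        Two-sided p = 2*Phi(z) = 0.330037.
Step 6: alpha = 0.05. fail to reject H0.

W+ = 18, W- = 37, W = min = 18, p = 0.330037, fail to reject H0.


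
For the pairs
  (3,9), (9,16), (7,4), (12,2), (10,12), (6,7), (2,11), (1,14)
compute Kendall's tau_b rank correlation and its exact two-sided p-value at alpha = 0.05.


Step 1: Enumerate the 28 unordered pairs (i,j) with i<j and classify each by sign(x_j-x_i) * sign(y_j-y_i).
  (1,2):dx=+6,dy=+7->C; (1,3):dx=+4,dy=-5->D; (1,4):dx=+9,dy=-7->D; (1,5):dx=+7,dy=+3->C
  (1,6):dx=+3,dy=-2->D; (1,7):dx=-1,dy=+2->D; (1,8):dx=-2,dy=+5->D; (2,3):dx=-2,dy=-12->C
  (2,4):dx=+3,dy=-14->D; (2,5):dx=+1,dy=-4->D; (2,6):dx=-3,dy=-9->C; (2,7):dx=-7,dy=-5->C
  (2,8):dx=-8,dy=-2->C; (3,4):dx=+5,dy=-2->D; (3,5):dx=+3,dy=+8->C; (3,6):dx=-1,dy=+3->D
  (3,7):dx=-5,dy=+7->D; (3,8):dx=-6,dy=+10->D; (4,5):dx=-2,dy=+10->D; (4,6):dx=-6,dy=+5->D
  (4,7):dx=-10,dy=+9->D; (4,8):dx=-11,dy=+12->D; (5,6):dx=-4,dy=-5->C; (5,7):dx=-8,dy=-1->C
  (5,8):dx=-9,dy=+2->D; (6,7):dx=-4,dy=+4->D; (6,8):dx=-5,dy=+7->D; (7,8):dx=-1,dy=+3->D
Step 2: C = 9, D = 19, total pairs = 28.
Step 3: tau = (C - D)/(n(n-1)/2) = (9 - 19)/28 = -0.357143.
Step 4: Exact two-sided p-value (enumerate n! = 40320 permutations of y under H0): p = 0.275099.
Step 5: alpha = 0.05. fail to reject H0.

tau_b = -0.3571 (C=9, D=19), p = 0.275099, fail to reject H0.


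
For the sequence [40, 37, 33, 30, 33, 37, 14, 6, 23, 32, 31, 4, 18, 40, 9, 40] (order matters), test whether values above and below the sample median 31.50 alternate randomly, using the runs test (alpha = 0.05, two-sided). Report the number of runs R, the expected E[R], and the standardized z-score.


Step 1: Compute median = 31.50; label A = above, B = below.
Labels in order: AAABAABBBABBBABA  (n_A = 8, n_B = 8)
Step 2: Count runs R = 9.
Step 3: Under H0 (random ordering), E[R] = 2*n_A*n_B/(n_A+n_B) + 1 = 2*8*8/16 + 1 = 9.0000.
        Var[R] = 2*n_A*n_B*(2*n_A*n_B - n_A - n_B) / ((n_A+n_B)^2 * (n_A+n_B-1)) = 14336/3840 = 3.7333.
        SD[R] = 1.9322.
Step 4: R = E[R], so z = 0 with no continuity correction.
Step 5: Two-sided p-value via normal approximation = 2*(1 - Phi(|z|)) = 1.000000.
Step 6: alpha = 0.05. fail to reject H0.

R = 9, z = 0.0000, p = 1.000000, fail to reject H0.


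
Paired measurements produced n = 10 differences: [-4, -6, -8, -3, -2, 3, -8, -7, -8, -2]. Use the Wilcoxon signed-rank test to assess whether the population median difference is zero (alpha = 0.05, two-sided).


Step 1: Drop any zero differences (none here) and take |d_i|.
|d| = [4, 6, 8, 3, 2, 3, 8, 7, 8, 2]
Step 2: Midrank |d_i| (ties get averaged ranks).
ranks: |4|->5, |6|->6, |8|->9, |3|->3.5, |2|->1.5, |3|->3.5, |8|->9, |7|->7, |8|->9, |2|->1.5
Step 3: Attach original signs; sum ranks with positive sign and with negative sign.
W+ = 3.5 = 3.5
W- = 5 + 6 + 9 + 3.5 + 1.5 + 9 + 7 + 9 + 1.5 = 51.5
(Check: W+ + W- = 55 should equal n(n+1)/2 = 55.)
Step 4: Test statistic W = min(W+, W-) = 3.5.
Step 5: Ties in |d|, so use the tie-corrected normal approximation.
        E[W] = n(n+1)/4 = 10*11/4 = 27.5.
        Tie groups: |d|=2 (t=2), |d|=3 (t=2), |d|=8 (t=3); sum(t^3 - t) = 36.
        Var[W] = n(n+1)(2n+1)/24 - sum(t^3-t)/48 = 2310/24 - 36/48 = 95.5.
        z = (W - E[W]) / sqrt(Var[W]) = (3.5 - 27.5) / 9.7724 = -2.4559.
        Two-sided p = 2*Phi(z) = 0.014053.
Step 6: alpha = 0.05. reject H0.

W+ = 3.5, W- = 51.5, W = min = 3.5, p = 0.014053, reject H0.


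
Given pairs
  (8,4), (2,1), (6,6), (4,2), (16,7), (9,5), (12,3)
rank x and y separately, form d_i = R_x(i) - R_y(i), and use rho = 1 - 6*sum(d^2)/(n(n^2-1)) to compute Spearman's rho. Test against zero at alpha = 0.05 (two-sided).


Step 1: Rank x and y separately (midranks; no ties here).
rank(x): 8->4, 2->1, 6->3, 4->2, 16->7, 9->5, 12->6
rank(y): 4->4, 1->1, 6->6, 2->2, 7->7, 5->5, 3->3
Step 2: d_i = R_x(i) - R_y(i); compute d_i^2.
  (4-4)^2=0, (1-1)^2=0, (3-6)^2=9, (2-2)^2=0, (7-7)^2=0, (5-5)^2=0, (6-3)^2=9
sum(d^2) = 18.
Step 3: rho = 1 - 6*18 / (7*(7^2 - 1)) = 1 - 108/336 = 0.678571.
Step 4: Under H0, t = rho * sqrt((n-2)/(1-rho^2)) = 2.0657 ~ t(5).
Step 5: Two-sided p-value from the t-distribution with 5 df = 0.093750.
Step 6: alpha = 0.05. fail to reject H0.

rho = 0.6786, p = 0.093750, fail to reject H0 at alpha = 0.05.


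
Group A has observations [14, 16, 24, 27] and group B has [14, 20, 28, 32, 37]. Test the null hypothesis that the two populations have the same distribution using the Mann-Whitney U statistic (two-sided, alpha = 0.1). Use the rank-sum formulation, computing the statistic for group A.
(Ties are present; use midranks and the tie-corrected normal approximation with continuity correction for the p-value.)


Step 1: Combine and sort all 9 observations; assign midranks.
sorted (value, group): (14,X), (14,Y), (16,X), (20,Y), (24,X), (27,X), (28,Y), (32,Y), (37,Y)
ranks: 14->1.5, 14->1.5, 16->3, 20->4, 24->5, 27->6, 28->7, 32->8, 37->9
Step 2: Rank sum for X: R1 = 1.5 + 3 + 5 + 6 = 15.5.
Step 3: U_X = R1 - n1(n1+1)/2 = 15.5 - 4*5/2 = 15.5 - 10 = 5.5.
       U_Y = n1*n2 - U_X = 20 - 5.5 = 14.5.
Step 4: Ties are present, so use the tie-corrected normal approximation (with continuity correction) for the p-value.
Step 5: p-value = 0.325163; compare to alpha = 0.1. fail to reject H0.

U_X = 5.5, p = 0.325163, fail to reject H0 at alpha = 0.1.


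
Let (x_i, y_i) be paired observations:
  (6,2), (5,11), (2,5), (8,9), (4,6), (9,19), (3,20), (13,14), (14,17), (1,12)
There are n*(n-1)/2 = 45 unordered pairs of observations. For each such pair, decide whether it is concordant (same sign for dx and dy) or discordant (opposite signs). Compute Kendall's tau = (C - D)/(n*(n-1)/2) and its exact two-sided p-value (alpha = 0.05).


Step 1: Enumerate the 45 unordered pairs (i,j) with i<j and classify each by sign(x_j-x_i) * sign(y_j-y_i).
  (1,2):dx=-1,dy=+9->D; (1,3):dx=-4,dy=+3->D; (1,4):dx=+2,dy=+7->C; (1,5):dx=-2,dy=+4->D
  (1,6):dx=+3,dy=+17->C; (1,7):dx=-3,dy=+18->D; (1,8):dx=+7,dy=+12->C; (1,9):dx=+8,dy=+15->C
  (1,10):dx=-5,dy=+10->D; (2,3):dx=-3,dy=-6->C; (2,4):dx=+3,dy=-2->D; (2,5):dx=-1,dy=-5->C
  (2,6):dx=+4,dy=+8->C; (2,7):dx=-2,dy=+9->D; (2,8):dx=+8,dy=+3->C; (2,9):dx=+9,dy=+6->C
  (2,10):dx=-4,dy=+1->D; (3,4):dx=+6,dy=+4->C; (3,5):dx=+2,dy=+1->C; (3,6):dx=+7,dy=+14->C
  (3,7):dx=+1,dy=+15->C; (3,8):dx=+11,dy=+9->C; (3,9):dx=+12,dy=+12->C; (3,10):dx=-1,dy=+7->D
  (4,5):dx=-4,dy=-3->C; (4,6):dx=+1,dy=+10->C; (4,7):dx=-5,dy=+11->D; (4,8):dx=+5,dy=+5->C
  (4,9):dx=+6,dy=+8->C; (4,10):dx=-7,dy=+3->D; (5,6):dx=+5,dy=+13->C; (5,7):dx=-1,dy=+14->D
  (5,8):dx=+9,dy=+8->C; (5,9):dx=+10,dy=+11->C; (5,10):dx=-3,dy=+6->D; (6,7):dx=-6,dy=+1->D
  (6,8):dx=+4,dy=-5->D; (6,9):dx=+5,dy=-2->D; (6,10):dx=-8,dy=-7->C; (7,8):dx=+10,dy=-6->D
  (7,9):dx=+11,dy=-3->D; (7,10):dx=-2,dy=-8->C; (8,9):dx=+1,dy=+3->C; (8,10):dx=-12,dy=-2->C
  (9,10):dx=-13,dy=-5->C
Step 2: C = 27, D = 18, total pairs = 45.
Step 3: tau = (C - D)/(n(n-1)/2) = (27 - 18)/45 = 0.200000.
Step 4: Exact two-sided p-value (enumerate n! = 3628800 permutations of y under H0): p = 0.484313.
Step 5: alpha = 0.05. fail to reject H0.

tau_b = 0.2000 (C=27, D=18), p = 0.484313, fail to reject H0.


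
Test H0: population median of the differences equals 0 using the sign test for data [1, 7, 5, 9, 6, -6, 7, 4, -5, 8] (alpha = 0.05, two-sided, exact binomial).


Step 1: Discard zero differences. Original n = 10; n_eff = number of nonzero differences = 10.
Nonzero differences (with sign): +1, +7, +5, +9, +6, -6, +7, +4, -5, +8
Step 2: Count signs: positive = 8, negative = 2.
Step 3: Under H0: P(positive) = 0.5, so the number of positives S ~ Bin(10, 0.5).
Step 4: Two-sided exact p-value = sum of Bin(10,0.5) probabilities at or below the observed probability = 0.109375.
Step 5: alpha = 0.05. fail to reject H0.

n_eff = 10, pos = 8, neg = 2, p = 0.109375, fail to reject H0.


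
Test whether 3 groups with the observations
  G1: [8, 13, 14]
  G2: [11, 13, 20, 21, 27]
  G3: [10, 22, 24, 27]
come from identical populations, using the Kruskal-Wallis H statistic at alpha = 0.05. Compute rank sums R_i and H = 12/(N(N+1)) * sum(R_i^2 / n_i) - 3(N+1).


Step 1: Combine all N = 12 observations and assign midranks.
sorted (value, group, rank): (8,G1,1), (10,G3,2), (11,G2,3), (13,G1,4.5), (13,G2,4.5), (14,G1,6), (20,G2,7), (21,G2,8), (22,G3,9), (24,G3,10), (27,G2,11.5), (27,G3,11.5)
Step 2: Sum ranks within each group.
R_1 = 11.5 (n_1 = 3)
R_2 = 34 (n_2 = 5)
R_3 = 32.5 (n_3 = 4)
Step 3: H = 12/(N(N+1)) * sum(R_i^2/n_i) - 3(N+1)
     = 12/(12*13) * (11.5^2/3 + 34^2/5 + 32.5^2/4) - 3*13
     = 0.076923 * 539.346 - 39
     = 2.488141.
Step 4: Ties present; correction factor C = 1 - 12/(12^3 - 12) = 0.993007. Corrected H = 2.488141 / 0.993007 = 2.505663.
Step 5: Under H0, H ~ chi^2(2); p-value = 0.285695.
Step 6: alpha = 0.05. fail to reject H0.

H = 2.5057, df = 2, p = 0.285695, fail to reject H0.


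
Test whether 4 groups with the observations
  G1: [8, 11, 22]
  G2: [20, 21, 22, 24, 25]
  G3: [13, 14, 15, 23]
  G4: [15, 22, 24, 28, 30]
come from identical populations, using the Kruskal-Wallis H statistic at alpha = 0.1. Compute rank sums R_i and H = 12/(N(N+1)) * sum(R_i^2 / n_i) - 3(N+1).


Step 1: Combine all N = 17 observations and assign midranks.
sorted (value, group, rank): (8,G1,1), (11,G1,2), (13,G3,3), (14,G3,4), (15,G3,5.5), (15,G4,5.5), (20,G2,7), (21,G2,8), (22,G1,10), (22,G2,10), (22,G4,10), (23,G3,12), (24,G2,13.5), (24,G4,13.5), (25,G2,15), (28,G4,16), (30,G4,17)
Step 2: Sum ranks within each group.
R_1 = 13 (n_1 = 3)
R_2 = 53.5 (n_2 = 5)
R_3 = 24.5 (n_3 = 4)
R_4 = 62 (n_4 = 5)
Step 3: H = 12/(N(N+1)) * sum(R_i^2/n_i) - 3(N+1)
     = 12/(17*18) * (13^2/3 + 53.5^2/5 + 24.5^2/4 + 62^2/5) - 3*18
     = 0.039216 * 1547.65 - 54
     = 6.691993.
Step 4: Ties present; correction factor C = 1 - 36/(17^3 - 17) = 0.992647. Corrected H = 6.691993 / 0.992647 = 6.741564.
Step 5: Under H0, H ~ chi^2(3); p-value = 0.080607.
Step 6: alpha = 0.1. reject H0.

H = 6.7416, df = 3, p = 0.080607, reject H0.


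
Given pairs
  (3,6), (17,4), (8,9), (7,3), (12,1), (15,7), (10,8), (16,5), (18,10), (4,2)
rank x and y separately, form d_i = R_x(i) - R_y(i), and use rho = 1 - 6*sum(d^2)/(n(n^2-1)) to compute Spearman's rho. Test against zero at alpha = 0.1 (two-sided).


Step 1: Rank x and y separately (midranks; no ties here).
rank(x): 3->1, 17->9, 8->4, 7->3, 12->6, 15->7, 10->5, 16->8, 18->10, 4->2
rank(y): 6->6, 4->4, 9->9, 3->3, 1->1, 7->7, 8->8, 5->5, 10->10, 2->2
Step 2: d_i = R_x(i) - R_y(i); compute d_i^2.
  (1-6)^2=25, (9-4)^2=25, (4-9)^2=25, (3-3)^2=0, (6-1)^2=25, (7-7)^2=0, (5-8)^2=9, (8-5)^2=9, (10-10)^2=0, (2-2)^2=0
sum(d^2) = 118.
Step 3: rho = 1 - 6*118 / (10*(10^2 - 1)) = 1 - 708/990 = 0.284848.
Step 4: Under H0, t = rho * sqrt((n-2)/(1-rho^2)) = 0.8405 ~ t(8).
Step 5: Two-sided p-value from the t-distribution with 8 df = 0.425038.
Step 6: alpha = 0.1. fail to reject H0.

rho = 0.2848, p = 0.425038, fail to reject H0 at alpha = 0.1.


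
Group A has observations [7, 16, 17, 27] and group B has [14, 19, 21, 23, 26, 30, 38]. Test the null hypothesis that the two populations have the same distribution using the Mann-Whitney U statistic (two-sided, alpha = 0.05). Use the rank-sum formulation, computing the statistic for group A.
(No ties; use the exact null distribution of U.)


Step 1: Combine and sort all 11 observations; assign midranks.
sorted (value, group): (7,X), (14,Y), (16,X), (17,X), (19,Y), (21,Y), (23,Y), (26,Y), (27,X), (30,Y), (38,Y)
ranks: 7->1, 14->2, 16->3, 17->4, 19->5, 21->6, 23->7, 26->8, 27->9, 30->10, 38->11
Step 2: Rank sum for X: R1 = 1 + 3 + 4 + 9 = 17.
Step 3: U_X = R1 - n1(n1+1)/2 = 17 - 4*5/2 = 17 - 10 = 7.
       U_Y = n1*n2 - U_X = 28 - 7 = 21.
Step 4: No ties, so the exact null distribution of U (based on enumerating the C(11,4) = 330 equally likely rank assignments) gives the two-sided p-value.
Step 5: p-value = 0.230303; compare to alpha = 0.05. fail to reject H0.

U_X = 7, p = 0.230303, fail to reject H0 at alpha = 0.05.


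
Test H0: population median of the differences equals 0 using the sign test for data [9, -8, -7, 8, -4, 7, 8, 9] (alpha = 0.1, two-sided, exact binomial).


Step 1: Discard zero differences. Original n = 8; n_eff = number of nonzero differences = 8.
Nonzero differences (with sign): +9, -8, -7, +8, -4, +7, +8, +9
Step 2: Count signs: positive = 5, negative = 3.
Step 3: Under H0: P(positive) = 0.5, so the number of positives S ~ Bin(8, 0.5).
Step 4: Two-sided exact p-value = sum of Bin(8,0.5) probabilities at or below the observed probability = 0.726562.
Step 5: alpha = 0.1. fail to reject H0.

n_eff = 8, pos = 5, neg = 3, p = 0.726562, fail to reject H0.


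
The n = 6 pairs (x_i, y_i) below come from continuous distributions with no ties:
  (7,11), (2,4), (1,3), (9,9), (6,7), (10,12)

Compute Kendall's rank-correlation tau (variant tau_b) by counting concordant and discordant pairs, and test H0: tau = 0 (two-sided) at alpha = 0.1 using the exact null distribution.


Step 1: Enumerate the 15 unordered pairs (i,j) with i<j and classify each by sign(x_j-x_i) * sign(y_j-y_i).
  (1,2):dx=-5,dy=-7->C; (1,3):dx=-6,dy=-8->C; (1,4):dx=+2,dy=-2->D; (1,5):dx=-1,dy=-4->C
  (1,6):dx=+3,dy=+1->C; (2,3):dx=-1,dy=-1->C; (2,4):dx=+7,dy=+5->C; (2,5):dx=+4,dy=+3->C
  (2,6):dx=+8,dy=+8->C; (3,4):dx=+8,dy=+6->C; (3,5):dx=+5,dy=+4->C; (3,6):dx=+9,dy=+9->C
  (4,5):dx=-3,dy=-2->C; (4,6):dx=+1,dy=+3->C; (5,6):dx=+4,dy=+5->C
Step 2: C = 14, D = 1, total pairs = 15.
Step 3: tau = (C - D)/(n(n-1)/2) = (14 - 1)/15 = 0.866667.
Step 4: Exact two-sided p-value (enumerate n! = 720 permutations of y under H0): p = 0.016667.
Step 5: alpha = 0.1. reject H0.

tau_b = 0.8667 (C=14, D=1), p = 0.016667, reject H0.


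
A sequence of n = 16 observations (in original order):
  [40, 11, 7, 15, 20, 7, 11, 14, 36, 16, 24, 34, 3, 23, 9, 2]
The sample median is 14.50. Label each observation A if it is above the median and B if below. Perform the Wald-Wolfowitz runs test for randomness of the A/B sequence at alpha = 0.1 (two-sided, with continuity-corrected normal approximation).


Step 1: Compute median = 14.50; label A = above, B = below.
Labels in order: ABBAABBBAAAABABB  (n_A = 8, n_B = 8)
Step 2: Count runs R = 8.
Step 3: Under H0 (random ordering), E[R] = 2*n_A*n_B/(n_A+n_B) + 1 = 2*8*8/16 + 1 = 9.0000.
        Var[R] = 2*n_A*n_B*(2*n_A*n_B - n_A - n_B) / ((n_A+n_B)^2 * (n_A+n_B-1)) = 14336/3840 = 3.7333.
        SD[R] = 1.9322.
Step 4: Continuity-corrected z = (R + 0.5 - E[R]) / SD[R] = (8 + 0.5 - 9.0000) / 1.9322 = -0.2588.
Step 5: Two-sided p-value via normal approximation = 2*(1 - Phi(|z|)) = 0.795809.
Step 6: alpha = 0.1. fail to reject H0.

R = 8, z = -0.2588, p = 0.795809, fail to reject H0.


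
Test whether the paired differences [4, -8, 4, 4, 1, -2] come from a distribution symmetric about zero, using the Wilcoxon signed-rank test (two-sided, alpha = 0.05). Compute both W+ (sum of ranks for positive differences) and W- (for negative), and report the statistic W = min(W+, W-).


Step 1: Drop any zero differences (none here) and take |d_i|.
|d| = [4, 8, 4, 4, 1, 2]
Step 2: Midrank |d_i| (ties get averaged ranks).
ranks: |4|->4, |8|->6, |4|->4, |4|->4, |1|->1, |2|->2
Step 3: Attach original signs; sum ranks with positive sign and with negative sign.
W+ = 4 + 4 + 4 + 1 = 13
W- = 6 + 2 = 8
(Check: W+ + W- = 21 should equal n(n+1)/2 = 21.)
Step 4: Test statistic W = min(W+, W-) = 8.
Step 5: Ties in |d|, so use the tie-corrected normal approximation.
        E[W] = n(n+1)/4 = 6*7/4 = 10.5.
        Tie groups: |d|=4 (t=3); sum(t^3 - t) = 24.
        Var[W] = n(n+1)(2n+1)/24 - sum(t^3-t)/48 = 546/24 - 24/48 = 22.25.
        z = (W - E[W]) / sqrt(Var[W]) = (8 - 10.5) / 4.7170 = -0.5300.
        Two-sided p = 2*Phi(z) = 0.596113.
Step 6: alpha = 0.05. fail to reject H0.

W+ = 13, W- = 8, W = min = 8, p = 0.596113, fail to reject H0.


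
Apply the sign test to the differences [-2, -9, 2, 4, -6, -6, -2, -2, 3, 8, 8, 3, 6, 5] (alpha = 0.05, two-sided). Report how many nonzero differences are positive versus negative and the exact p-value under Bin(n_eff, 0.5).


Step 1: Discard zero differences. Original n = 14; n_eff = number of nonzero differences = 14.
Nonzero differences (with sign): -2, -9, +2, +4, -6, -6, -2, -2, +3, +8, +8, +3, +6, +5
Step 2: Count signs: positive = 8, negative = 6.
Step 3: Under H0: P(positive) = 0.5, so the number of positives S ~ Bin(14, 0.5).
Step 4: Two-sided exact p-value = sum of Bin(14,0.5) probabilities at or below the observed probability = 0.790527.
Step 5: alpha = 0.05. fail to reject H0.

n_eff = 14, pos = 8, neg = 6, p = 0.790527, fail to reject H0.


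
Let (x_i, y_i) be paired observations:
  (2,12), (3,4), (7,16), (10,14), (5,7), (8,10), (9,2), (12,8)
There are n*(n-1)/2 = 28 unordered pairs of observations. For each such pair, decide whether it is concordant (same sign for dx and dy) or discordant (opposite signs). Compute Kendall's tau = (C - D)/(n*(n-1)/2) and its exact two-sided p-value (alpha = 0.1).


Step 1: Enumerate the 28 unordered pairs (i,j) with i<j and classify each by sign(x_j-x_i) * sign(y_j-y_i).
  (1,2):dx=+1,dy=-8->D; (1,3):dx=+5,dy=+4->C; (1,4):dx=+8,dy=+2->C; (1,5):dx=+3,dy=-5->D
  (1,6):dx=+6,dy=-2->D; (1,7):dx=+7,dy=-10->D; (1,8):dx=+10,dy=-4->D; (2,3):dx=+4,dy=+12->C
  (2,4):dx=+7,dy=+10->C; (2,5):dx=+2,dy=+3->C; (2,6):dx=+5,dy=+6->C; (2,7):dx=+6,dy=-2->D
  (2,8):dx=+9,dy=+4->C; (3,4):dx=+3,dy=-2->D; (3,5):dx=-2,dy=-9->C; (3,6):dx=+1,dy=-6->D
  (3,7):dx=+2,dy=-14->D; (3,8):dx=+5,dy=-8->D; (4,5):dx=-5,dy=-7->C; (4,6):dx=-2,dy=-4->C
  (4,7):dx=-1,dy=-12->C; (4,8):dx=+2,dy=-6->D; (5,6):dx=+3,dy=+3->C; (5,7):dx=+4,dy=-5->D
  (5,8):dx=+7,dy=+1->C; (6,7):dx=+1,dy=-8->D; (6,8):dx=+4,dy=-2->D; (7,8):dx=+3,dy=+6->C
Step 2: C = 14, D = 14, total pairs = 28.
Step 3: tau = (C - D)/(n(n-1)/2) = (14 - 14)/28 = 0.000000.
Step 4: Exact two-sided p-value (enumerate n! = 40320 permutations of y under H0): p = 1.000000.
Step 5: alpha = 0.1. fail to reject H0.

tau_b = 0.0000 (C=14, D=14), p = 1.000000, fail to reject H0.


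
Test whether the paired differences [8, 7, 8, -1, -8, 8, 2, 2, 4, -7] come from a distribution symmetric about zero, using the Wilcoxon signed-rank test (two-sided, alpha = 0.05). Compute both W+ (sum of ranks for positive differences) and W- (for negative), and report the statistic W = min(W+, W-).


Step 1: Drop any zero differences (none here) and take |d_i|.
|d| = [8, 7, 8, 1, 8, 8, 2, 2, 4, 7]
Step 2: Midrank |d_i| (ties get averaged ranks).
ranks: |8|->8.5, |7|->5.5, |8|->8.5, |1|->1, |8|->8.5, |8|->8.5, |2|->2.5, |2|->2.5, |4|->4, |7|->5.5
Step 3: Attach original signs; sum ranks with positive sign and with negative sign.
W+ = 8.5 + 5.5 + 8.5 + 8.5 + 2.5 + 2.5 + 4 = 40
W- = 1 + 8.5 + 5.5 = 15
(Check: W+ + W- = 55 should equal n(n+1)/2 = 55.)
Step 4: Test statistic W = min(W+, W-) = 15.
Step 5: Ties in |d|, so use the tie-corrected normal approximation.
        E[W] = n(n+1)/4 = 10*11/4 = 27.5.
        Tie groups: |d|=2 (t=2), |d|=7 (t=2), |d|=8 (t=4); sum(t^3 - t) = 72.
        Var[W] = n(n+1)(2n+1)/24 - sum(t^3-t)/48 = 2310/24 - 72/48 = 94.75.
        z = (W - E[W]) / sqrt(Var[W]) = (15 - 27.5) / 9.7340 = -1.2842.
        Two-sided p = 2*Phi(z) = 0.199085.
Step 6: alpha = 0.05. fail to reject H0.

W+ = 40, W- = 15, W = min = 15, p = 0.199085, fail to reject H0.


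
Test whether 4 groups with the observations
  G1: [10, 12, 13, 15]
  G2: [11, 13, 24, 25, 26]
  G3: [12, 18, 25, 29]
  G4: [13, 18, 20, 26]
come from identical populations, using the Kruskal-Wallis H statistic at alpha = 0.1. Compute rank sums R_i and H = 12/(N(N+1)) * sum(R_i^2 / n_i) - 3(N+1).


Step 1: Combine all N = 17 observations and assign midranks.
sorted (value, group, rank): (10,G1,1), (11,G2,2), (12,G1,3.5), (12,G3,3.5), (13,G1,6), (13,G2,6), (13,G4,6), (15,G1,8), (18,G3,9.5), (18,G4,9.5), (20,G4,11), (24,G2,12), (25,G2,13.5), (25,G3,13.5), (26,G2,15.5), (26,G4,15.5), (29,G3,17)
Step 2: Sum ranks within each group.
R_1 = 18.5 (n_1 = 4)
R_2 = 49 (n_2 = 5)
R_3 = 43.5 (n_3 = 4)
R_4 = 42 (n_4 = 4)
Step 3: H = 12/(N(N+1)) * sum(R_i^2/n_i) - 3(N+1)
     = 12/(17*18) * (18.5^2/4 + 49^2/5 + 43.5^2/4 + 42^2/4) - 3*18
     = 0.039216 * 1479.83 - 54
     = 4.032353.
Step 4: Ties present; correction factor C = 1 - 48/(17^3 - 17) = 0.990196. Corrected H = 4.032353 / 0.990196 = 4.072277.
Step 5: Under H0, H ~ chi^2(3); p-value = 0.253765.
Step 6: alpha = 0.1. fail to reject H0.

H = 4.0723, df = 3, p = 0.253765, fail to reject H0.


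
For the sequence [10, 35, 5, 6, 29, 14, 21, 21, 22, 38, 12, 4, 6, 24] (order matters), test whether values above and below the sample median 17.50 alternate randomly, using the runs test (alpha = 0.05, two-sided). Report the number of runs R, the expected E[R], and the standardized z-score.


Step 1: Compute median = 17.50; label A = above, B = below.
Labels in order: BABBABAAAABBBA  (n_A = 7, n_B = 7)
Step 2: Count runs R = 8.
Step 3: Under H0 (random ordering), E[R] = 2*n_A*n_B/(n_A+n_B) + 1 = 2*7*7/14 + 1 = 8.0000.
        Var[R] = 2*n_A*n_B*(2*n_A*n_B - n_A - n_B) / ((n_A+n_B)^2 * (n_A+n_B-1)) = 8232/2548 = 3.2308.
        SD[R] = 1.7974.
Step 4: R = E[R], so z = 0 with no continuity correction.
Step 5: Two-sided p-value via normal approximation = 2*(1 - Phi(|z|)) = 1.000000.
Step 6: alpha = 0.05. fail to reject H0.

R = 8, z = 0.0000, p = 1.000000, fail to reject H0.


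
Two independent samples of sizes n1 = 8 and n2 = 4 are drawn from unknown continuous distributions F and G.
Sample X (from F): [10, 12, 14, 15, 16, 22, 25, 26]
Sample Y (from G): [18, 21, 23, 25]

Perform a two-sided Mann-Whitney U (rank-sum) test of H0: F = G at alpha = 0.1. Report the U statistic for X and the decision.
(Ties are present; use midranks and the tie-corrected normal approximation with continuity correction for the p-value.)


Step 1: Combine and sort all 12 observations; assign midranks.
sorted (value, group): (10,X), (12,X), (14,X), (15,X), (16,X), (18,Y), (21,Y), (22,X), (23,Y), (25,X), (25,Y), (26,X)
ranks: 10->1, 12->2, 14->3, 15->4, 16->5, 18->6, 21->7, 22->8, 23->9, 25->10.5, 25->10.5, 26->12
Step 2: Rank sum for X: R1 = 1 + 2 + 3 + 4 + 5 + 8 + 10.5 + 12 = 45.5.
Step 3: U_X = R1 - n1(n1+1)/2 = 45.5 - 8*9/2 = 45.5 - 36 = 9.5.
       U_Y = n1*n2 - U_X = 32 - 9.5 = 22.5.
Step 4: Ties are present, so use the tie-corrected normal approximation (with continuity correction) for the p-value.
Step 5: p-value = 0.307332; compare to alpha = 0.1. fail to reject H0.

U_X = 9.5, p = 0.307332, fail to reject H0 at alpha = 0.1.


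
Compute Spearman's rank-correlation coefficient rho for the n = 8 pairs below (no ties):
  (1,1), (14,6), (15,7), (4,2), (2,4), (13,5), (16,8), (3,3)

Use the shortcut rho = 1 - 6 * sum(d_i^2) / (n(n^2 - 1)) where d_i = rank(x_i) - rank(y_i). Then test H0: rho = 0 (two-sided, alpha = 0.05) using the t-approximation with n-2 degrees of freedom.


Step 1: Rank x and y separately (midranks; no ties here).
rank(x): 1->1, 14->6, 15->7, 4->4, 2->2, 13->5, 16->8, 3->3
rank(y): 1->1, 6->6, 7->7, 2->2, 4->4, 5->5, 8->8, 3->3
Step 2: d_i = R_x(i) - R_y(i); compute d_i^2.
  (1-1)^2=0, (6-6)^2=0, (7-7)^2=0, (4-2)^2=4, (2-4)^2=4, (5-5)^2=0, (8-8)^2=0, (3-3)^2=0
sum(d^2) = 8.
Step 3: rho = 1 - 6*8 / (8*(8^2 - 1)) = 1 - 48/504 = 0.904762.
Step 4: Under H0, t = rho * sqrt((n-2)/(1-rho^2)) = 5.2034 ~ t(6).
Step 5: Two-sided p-value from the t-distribution with 6 df = 0.002008.
Step 6: alpha = 0.05. reject H0.

rho = 0.9048, p = 0.002008, reject H0 at alpha = 0.05.


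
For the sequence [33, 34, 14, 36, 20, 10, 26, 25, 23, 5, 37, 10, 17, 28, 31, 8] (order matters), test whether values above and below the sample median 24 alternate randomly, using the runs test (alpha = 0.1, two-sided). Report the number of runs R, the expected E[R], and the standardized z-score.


Step 1: Compute median = 24; label A = above, B = below.
Labels in order: AABABBAABBABBAAB  (n_A = 8, n_B = 8)
Step 2: Count runs R = 10.
Step 3: Under H0 (random ordering), E[R] = 2*n_A*n_B/(n_A+n_B) + 1 = 2*8*8/16 + 1 = 9.0000.
        Var[R] = 2*n_A*n_B*(2*n_A*n_B - n_A - n_B) / ((n_A+n_B)^2 * (n_A+n_B-1)) = 14336/3840 = 3.7333.
        SD[R] = 1.9322.
Step 4: Continuity-corrected z = (R - 0.5 - E[R]) / SD[R] = (10 - 0.5 - 9.0000) / 1.9322 = 0.2588.
Step 5: Two-sided p-value via normal approximation = 2*(1 - Phi(|z|)) = 0.795809.
Step 6: alpha = 0.1. fail to reject H0.

R = 10, z = 0.2588, p = 0.795809, fail to reject H0.
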